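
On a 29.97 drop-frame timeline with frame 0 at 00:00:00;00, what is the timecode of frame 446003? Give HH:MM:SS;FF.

Ten DF minutes hold 17982 frames, so frame 446003 lies in block 24 (frames 431568–449549) with 14435 frames into that block.
The block's first minute is 1800 frames and the rest 1798 each; 14435 frames reaches minute 8, so 24 × 18 + 8 × 2 = 448 labels have been skipped so far.
Adding those back, label number 446003 + 448 = 446451 at 30 labels/s is 14881 s + 21 f = 4 h 8 min 1 s frame 21, i.e. 04:08:01;21.

04:08:01;21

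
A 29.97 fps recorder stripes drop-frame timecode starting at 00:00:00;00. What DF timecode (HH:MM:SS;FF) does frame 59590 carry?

Each 10-minute DF block holds 10 × 60 × 30 − 9 × 2 = 17982 frames. 59590 ÷ 17982 → 3 full blocks, remainder 5644.
Within the partial block the first minute is 1800 frames and each further minute 1798, so 3 further minute boundaries passed. Total skipped labels = 18 × 3 + 2 × 3 = 60.
Non-drop label index = 59590 + 60 = 59650; at 30 labels/s that is 00:33:08:10, i.e. DF 00:33:08;10.

00:33:08;10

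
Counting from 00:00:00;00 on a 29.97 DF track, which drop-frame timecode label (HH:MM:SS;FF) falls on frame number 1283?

Each 10-minute DF block holds 10 × 60 × 30 − 9 × 2 = 17982 frames. 1283 ÷ 17982 → 0 full blocks, remainder 1283.
Within the partial block the first minute is 1800 frames and each further minute 1798, so 0 further minute boundaries passed. Total skipped labels = 18 × 0 + 2 × 0 = 0.
Non-drop label index = 1283 + 0 = 1283; at 30 labels/s that is 00:00:42:23, i.e. DF 00:00:42;23.

00:00:42;23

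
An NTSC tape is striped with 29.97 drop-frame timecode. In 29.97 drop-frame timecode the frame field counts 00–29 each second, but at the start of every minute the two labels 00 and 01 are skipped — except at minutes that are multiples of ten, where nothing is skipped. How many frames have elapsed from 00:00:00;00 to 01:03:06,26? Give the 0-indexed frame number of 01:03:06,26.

As if non-drop at 30 labels/s: (1 × 3600 + 3 × 60 + 6) × 30 + 26 = 113606.
Minute boundaries passed: 63; those not divisible by 10: 63 − 6 = 57; dropped labels = 2 × 57 = 114.
Actual frame index = 113606 − 114 = 113492.

113492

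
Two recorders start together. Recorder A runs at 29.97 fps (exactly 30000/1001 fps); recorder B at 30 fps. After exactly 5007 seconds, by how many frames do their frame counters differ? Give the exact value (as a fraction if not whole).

150210/1001 frames

A emits 30000/1001 × 5007 = 150210000/1001 frames; B emits 30 × 5007 = 150210.
Difference = 150210/1001 frames (≈ 150.0599); B is ahead of A.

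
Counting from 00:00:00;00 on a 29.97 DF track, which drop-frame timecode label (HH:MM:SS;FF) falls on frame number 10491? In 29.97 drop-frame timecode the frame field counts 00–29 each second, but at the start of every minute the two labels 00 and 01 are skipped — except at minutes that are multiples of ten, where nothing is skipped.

00:05:50;01

Each 10-minute DF block holds 10 × 60 × 30 − 9 × 2 = 17982 frames. 10491 ÷ 17982 → 0 full blocks, remainder 10491.
Within the partial block the first minute is 1800 frames and each further minute 1798, so 5 further minute boundaries passed. Total skipped labels = 18 × 0 + 2 × 5 = 10.
Non-drop label index = 10491 + 10 = 10501; at 30 labels/s that is 00:05:50:01, i.e. DF 00:05:50;01.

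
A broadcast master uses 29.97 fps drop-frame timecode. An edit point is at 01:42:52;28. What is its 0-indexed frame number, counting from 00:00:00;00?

185004

Complete 10-minute blocks: 10, each 17982 frames → 179820.
Remaining 2 whole minutes in the current block: 1800 + 1 × 1798 = 3598 frames.
Within the current minute: 52 × 30 + 28 − 2 = 1586 (labels ;00/;01 skipped at this minute). Total = 179820 + 3598 + 1586 = 185004.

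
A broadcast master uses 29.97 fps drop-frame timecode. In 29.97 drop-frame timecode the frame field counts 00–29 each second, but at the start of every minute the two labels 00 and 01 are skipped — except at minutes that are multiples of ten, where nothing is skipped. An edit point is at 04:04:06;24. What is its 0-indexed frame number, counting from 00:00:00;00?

Complete 10-minute blocks: 24, each 17982 frames → 431568.
Remaining 4 whole minutes in the current block: 1800 + 3 × 1798 = 7194 frames.
Within the current minute: 6 × 30 + 24 − 2 = 202 (labels ;00/;01 skipped at this minute). Total = 431568 + 7194 + 202 = 438964.

438964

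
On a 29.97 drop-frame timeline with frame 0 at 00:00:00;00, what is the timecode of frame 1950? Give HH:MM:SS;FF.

00:01:05;02

Ten DF minutes hold 17982 frames, so frame 1950 lies in block 0 (frames 0–17981) with 1950 frames into that block.
The block's first minute is 1800 frames and the rest 1798 each; 1950 frames reaches minute 1, so 0 × 18 + 1 × 2 = 2 labels have been skipped so far.
Adding those back, label number 1950 + 2 = 1952 at 30 labels/s is 65 s + 2 f = 0 h 1 min 5 s frame 2, i.e. 00:01:05;02.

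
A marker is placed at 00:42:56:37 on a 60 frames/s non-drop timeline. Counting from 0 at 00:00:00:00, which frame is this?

Total seconds to the label: (0 × 3600 + 42 × 60 + 56) = 2576.
Frame index = 2576 × 60 + 37 = 154597.

154597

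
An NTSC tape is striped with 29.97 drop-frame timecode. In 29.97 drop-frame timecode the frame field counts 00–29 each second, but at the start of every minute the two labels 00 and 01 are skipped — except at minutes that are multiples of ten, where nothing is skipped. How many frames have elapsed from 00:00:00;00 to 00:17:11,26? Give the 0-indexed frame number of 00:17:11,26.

30924

Complete 10-minute blocks: 1, each 17982 frames → 17982.
Remaining 7 whole minutes in the current block: 1800 + 6 × 1798 = 12588 frames.
Within the current minute: 11 × 30 + 26 − 2 = 354 (labels ;00/;01 skipped at this minute). Total = 17982 + 12588 + 354 = 30924.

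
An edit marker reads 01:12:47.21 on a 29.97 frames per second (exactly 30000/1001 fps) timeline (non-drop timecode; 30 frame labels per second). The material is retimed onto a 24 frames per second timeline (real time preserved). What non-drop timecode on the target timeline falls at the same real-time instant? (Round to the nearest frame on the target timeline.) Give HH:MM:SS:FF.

Source frame index: (1×3600 + 12×60 + 47) × 30 + 21 = 131031.
Real time: 131031 / (30000/1001) = 43720677/10000 s.
Target frame: (43720677/10000) × (24) = 131162031/1250 ≈ 104929.625 → 104930.
At 24 labels/s: frame 104930 → 01:12:52:02.

01:12:52:02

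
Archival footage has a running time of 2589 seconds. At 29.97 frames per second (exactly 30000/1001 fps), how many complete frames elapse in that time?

77592 frames

Frames = 2589 × 30000/1001 = 77670000/1001 ≈ 77592.4076.
Complete frames: 77592.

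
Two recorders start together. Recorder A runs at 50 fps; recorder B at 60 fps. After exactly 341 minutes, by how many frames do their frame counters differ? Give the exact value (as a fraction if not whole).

204600 frames

341 min = 20460 s.
A emits 50 × 20460 = 1023000 frames; B emits 60 × 20460 = 1227600.
Difference = 204600 frames; B is ahead of A.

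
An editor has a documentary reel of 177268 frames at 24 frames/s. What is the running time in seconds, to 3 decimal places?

7386.167 seconds

Running time = 177268 × 1/24 = 44317/6 s ≈ 7386.167 s.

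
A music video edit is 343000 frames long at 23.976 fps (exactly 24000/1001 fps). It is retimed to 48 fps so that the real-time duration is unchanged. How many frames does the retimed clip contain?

Target frames = source frames × (target rate / source rate) = 343000 × (48)/(24000/1001) = 343000 × 1001/500 = 686686.

686686 frames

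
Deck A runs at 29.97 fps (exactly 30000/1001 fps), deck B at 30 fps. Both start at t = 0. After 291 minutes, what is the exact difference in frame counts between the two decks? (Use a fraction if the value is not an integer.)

523800/1001 frames

291 min = 17460 s.
A emits 30000/1001 × 17460 = 523800000/1001 frames; B emits 30 × 17460 = 523800.
Difference = 523800/1001 frames (≈ 523.2767); B is ahead of A.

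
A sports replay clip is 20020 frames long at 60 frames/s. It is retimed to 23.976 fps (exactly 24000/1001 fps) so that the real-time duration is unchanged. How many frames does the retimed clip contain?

Target frames = source frames × (target rate / source rate) = 20020 × (24000/1001)/(60) = 20020 × 400/1001 = 8000.

8000 frames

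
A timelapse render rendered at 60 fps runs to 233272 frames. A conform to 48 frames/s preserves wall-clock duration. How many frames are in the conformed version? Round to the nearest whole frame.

Frames at target rate = 233272 × (48) / (60) = 933088/5 ≈ 186617.600.
Nearest whole frame: 186618.

186618 frames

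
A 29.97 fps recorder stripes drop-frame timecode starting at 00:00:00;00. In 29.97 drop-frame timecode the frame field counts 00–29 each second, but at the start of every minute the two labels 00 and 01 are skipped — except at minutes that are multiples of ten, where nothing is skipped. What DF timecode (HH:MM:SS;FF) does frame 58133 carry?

Ten DF minutes hold 17982 frames, so frame 58133 lies in block 3 (frames 53946–71927) with 4187 frames into that block.
The block's first minute is 1800 frames and the rest 1798 each; 4187 frames reaches minute 2, so 3 × 18 + 2 × 2 = 58 labels have been skipped so far.
Adding those back, label number 58133 + 58 = 58191 at 30 labels/s is 1939 s + 21 f = 0 h 32 min 19 s frame 21, i.e. 00:32:19;21.

00:32:19;21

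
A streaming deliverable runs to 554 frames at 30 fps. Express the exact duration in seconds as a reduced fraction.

Running time = 554 ÷ (30) = 554 × 1/30 = 277/15 s.

277/15 seconds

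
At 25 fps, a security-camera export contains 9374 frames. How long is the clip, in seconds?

Running time = 9374 / (25) = 374.96 s.

374.96 seconds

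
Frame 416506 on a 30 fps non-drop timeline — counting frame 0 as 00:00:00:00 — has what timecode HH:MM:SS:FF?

416506 ÷ 30 = 13883 full seconds, remainder 16 frames.
13883 s = 3 h 51 min 23 s.
Timecode: 03:51:23:16.

03:51:23:16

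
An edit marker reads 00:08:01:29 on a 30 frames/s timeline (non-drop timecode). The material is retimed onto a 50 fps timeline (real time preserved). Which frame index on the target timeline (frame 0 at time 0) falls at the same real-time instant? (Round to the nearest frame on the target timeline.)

Source frame index: (0×3600 + 8×60 + 1) × 30 + 29 = 14459.
Real time: 14459 / (30) = 14459/30 s.
Target frame: (14459/30) × (50) = 72295/3 ≈ 24098.333 → 24098.

frame 24098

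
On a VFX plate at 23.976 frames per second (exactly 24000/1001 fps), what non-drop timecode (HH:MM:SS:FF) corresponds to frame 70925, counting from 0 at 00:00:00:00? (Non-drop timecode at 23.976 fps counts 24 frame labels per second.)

70925 ÷ 24 = 2955 full seconds, remainder 5 frames.
2955 s = 0 h 49 min 15 s.
Timecode: 00:49:15:05.

00:49:15:05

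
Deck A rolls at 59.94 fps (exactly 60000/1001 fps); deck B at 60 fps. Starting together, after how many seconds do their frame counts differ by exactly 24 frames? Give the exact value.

The gap grows by |60 − 60000/1001| = 60/1001 frames per second.
Time for a 24-frame gap: 24 ÷ (60/1001) = 400.4 s.

400.4 seconds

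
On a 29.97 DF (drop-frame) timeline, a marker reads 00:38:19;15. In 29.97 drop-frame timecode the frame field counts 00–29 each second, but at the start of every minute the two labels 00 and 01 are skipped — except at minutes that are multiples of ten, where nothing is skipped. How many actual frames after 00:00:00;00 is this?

68915

Complete 10-minute blocks: 3, each 17982 frames → 53946.
Remaining 8 whole minutes in the current block: 1800 + 7 × 1798 = 14386 frames.
Within the current minute: 19 × 30 + 15 − 2 = 583 (labels ;00/;01 skipped at this minute). Total = 53946 + 14386 + 583 = 68915.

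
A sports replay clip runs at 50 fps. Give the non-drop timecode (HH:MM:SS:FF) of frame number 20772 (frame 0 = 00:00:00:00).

00:06:55:22

20772 ÷ 50 = 415 full seconds, remainder 22 frames.
415 s = 0 h 6 min 55 s.
Timecode: 00:06:55:22.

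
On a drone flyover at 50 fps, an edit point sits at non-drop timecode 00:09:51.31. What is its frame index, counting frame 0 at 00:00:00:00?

frame 29581

Total seconds to the label: (0 × 3600 + 9 × 60 + 51) = 591.
Frame index = 591 × 50 + 31 = 29581.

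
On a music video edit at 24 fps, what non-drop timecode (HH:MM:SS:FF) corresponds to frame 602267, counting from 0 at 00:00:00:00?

602267 ÷ 24 = 25094 full seconds, remainder 11 frames.
25094 s = 6 h 58 min 14 s.
Timecode: 06:58:14:11.

06:58:14:11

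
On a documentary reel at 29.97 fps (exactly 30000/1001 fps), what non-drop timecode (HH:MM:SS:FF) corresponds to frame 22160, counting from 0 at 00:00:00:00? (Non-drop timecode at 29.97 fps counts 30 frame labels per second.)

00:12:18:20

22160 ÷ 30 = 738 full seconds, remainder 20 frames.
738 s = 0 h 12 min 18 s.
Timecode: 00:12:18:20.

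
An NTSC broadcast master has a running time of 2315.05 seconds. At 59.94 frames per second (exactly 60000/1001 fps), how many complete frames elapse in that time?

138764 frames

Frames = 2315.05 × 60000/1001 = 138903000/1001 ≈ 138764.2358.
Complete frames: 138764.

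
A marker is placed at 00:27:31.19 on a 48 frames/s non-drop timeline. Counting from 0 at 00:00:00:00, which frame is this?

79267

Total seconds to the label: (0 × 3600 + 27 × 60 + 31) = 1651.
Frame index = 1651 × 48 + 19 = 79267.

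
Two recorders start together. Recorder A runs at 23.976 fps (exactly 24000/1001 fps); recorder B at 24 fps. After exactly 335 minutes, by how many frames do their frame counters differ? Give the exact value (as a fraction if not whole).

482400/1001 frames

335 min = 20100 s.
A emits 24000/1001 × 20100 = 482400000/1001 frames; B emits 24 × 20100 = 482400.
Difference = 482400/1001 frames (≈ 481.9181); B is ahead of A.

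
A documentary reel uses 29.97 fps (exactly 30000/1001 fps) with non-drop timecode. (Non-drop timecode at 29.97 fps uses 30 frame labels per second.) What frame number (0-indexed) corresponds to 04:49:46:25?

Total seconds to the label: (4 × 3600 + 49 × 60 + 46) = 17386.
Frame index = 17386 × 30 + 25 = 521605.

521605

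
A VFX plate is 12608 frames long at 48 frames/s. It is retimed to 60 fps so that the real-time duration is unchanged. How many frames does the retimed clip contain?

Target frames = source frames × (target rate / source rate) = 12608 × (60)/(48) = 12608 × 5/4 = 15760.

15760 frames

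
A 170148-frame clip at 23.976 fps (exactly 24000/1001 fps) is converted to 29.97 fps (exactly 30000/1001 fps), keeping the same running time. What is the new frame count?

Target frames = source frames × (target rate / source rate) = 170148 × (30000/1001)/(24000/1001) = 170148 × 5/4 = 212685.

212685 frames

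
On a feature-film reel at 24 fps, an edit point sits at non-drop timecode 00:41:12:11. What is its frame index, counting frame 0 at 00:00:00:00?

59339

Total seconds to the label: (0 × 3600 + 41 × 60 + 12) = 2472.
Frame index = 2472 × 24 + 11 = 59339.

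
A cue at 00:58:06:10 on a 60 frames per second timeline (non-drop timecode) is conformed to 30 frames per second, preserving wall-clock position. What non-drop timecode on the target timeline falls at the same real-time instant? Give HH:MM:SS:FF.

00:58:06:05

Source frame index: (0×3600 + 58×60 + 6) × 60 + 10 = 209170.
Real time: 209170 / (60) = 20917/6 s.
Target frame: (20917/6) × (30) = 104585.
At 30 labels/s: frame 104585 → 00:58:06:05.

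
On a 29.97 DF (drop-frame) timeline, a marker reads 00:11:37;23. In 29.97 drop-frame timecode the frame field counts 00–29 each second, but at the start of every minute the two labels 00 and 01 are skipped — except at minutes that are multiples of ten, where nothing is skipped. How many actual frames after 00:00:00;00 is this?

20913

As if non-drop at 30 labels/s: (0 × 3600 + 11 × 60 + 37) × 30 + 23 = 20933.
Minute boundaries passed: 11; those not divisible by 10: 11 − 1 = 10; dropped labels = 2 × 10 = 20.
Actual frame index = 20933 − 20 = 20913.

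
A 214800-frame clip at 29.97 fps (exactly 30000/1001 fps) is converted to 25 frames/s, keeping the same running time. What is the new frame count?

179179 frames

Target frames = source frames × (target rate / source rate) = 214800 × (25)/(30000/1001) = 214800 × 1001/1200 = 179179.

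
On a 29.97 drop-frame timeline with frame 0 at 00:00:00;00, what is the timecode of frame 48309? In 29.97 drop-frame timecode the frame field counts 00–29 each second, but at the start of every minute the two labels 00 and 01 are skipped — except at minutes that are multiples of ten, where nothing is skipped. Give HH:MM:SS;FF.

Ten DF minutes hold 17982 frames, so frame 48309 lies in block 2 (frames 35964–53945) with 12345 frames into that block.
The block's first minute is 1800 frames and the rest 1798 each; 12345 frames reaches minute 6, so 2 × 18 + 6 × 2 = 48 labels have been skipped so far.
Adding those back, label number 48309 + 48 = 48357 at 30 labels/s is 1611 s + 27 f = 0 h 26 min 51 s frame 27, i.e. 00:26:51;27.

00:26:51;27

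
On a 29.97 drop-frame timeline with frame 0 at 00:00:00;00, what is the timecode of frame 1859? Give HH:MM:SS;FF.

Ten DF minutes hold 17982 frames, so frame 1859 lies in block 0 (frames 0–17981) with 1859 frames into that block.
The block's first minute is 1800 frames and the rest 1798 each; 1859 frames reaches minute 1, so 0 × 18 + 1 × 2 = 2 labels have been skipped so far.
Adding those back, label number 1859 + 2 = 1861 at 30 labels/s is 62 s + 1 f = 0 h 1 min 2 s frame 1, i.e. 00:01:02;01.

00:01:02;01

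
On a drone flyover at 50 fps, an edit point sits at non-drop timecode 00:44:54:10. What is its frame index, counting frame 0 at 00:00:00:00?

Total seconds to the label: (0 × 3600 + 44 × 60 + 54) = 2694.
Frame index = 2694 × 50 + 10 = 134710.

134710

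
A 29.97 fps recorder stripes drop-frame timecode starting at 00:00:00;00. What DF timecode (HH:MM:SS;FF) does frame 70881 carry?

Each 10-minute DF block holds 10 × 60 × 30 − 9 × 2 = 17982 frames. 70881 ÷ 17982 → 3 full blocks, remainder 16935.
Within the partial block the first minute is 1800 frames and each further minute 1798, so 9 further minute boundaries passed. Total skipped labels = 18 × 3 + 2 × 9 = 72.
Non-drop label index = 70881 + 72 = 70953; at 30 labels/s that is 00:39:25:03, i.e. DF 00:39:25;03.

00:39:25;03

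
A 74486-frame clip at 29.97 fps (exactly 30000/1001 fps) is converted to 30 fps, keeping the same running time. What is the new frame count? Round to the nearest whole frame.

Frames at target rate = 74486 × (30) / (30000/1001) = 37280243/500 ≈ 74560.486.
Nearest whole frame: 74560.

74560 frames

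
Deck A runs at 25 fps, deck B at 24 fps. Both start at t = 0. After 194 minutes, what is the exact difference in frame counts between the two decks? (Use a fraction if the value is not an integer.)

194 min = 11640 s.
A emits 25 × 11640 = 291000 frames; B emits 24 × 11640 = 279360.
Difference = 11640 frames; B is behind A.

11640 frames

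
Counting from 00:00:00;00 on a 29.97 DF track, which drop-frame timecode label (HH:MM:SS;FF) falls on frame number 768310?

Each 10-minute DF block holds 10 × 60 × 30 − 9 × 2 = 17982 frames. 768310 ÷ 17982 → 42 full blocks, remainder 13066.
Within the partial block the first minute is 1800 frames and each further minute 1798, so 7 further minute boundaries passed. Total skipped labels = 18 × 42 + 2 × 7 = 770.
Non-drop label index = 768310 + 770 = 769080; at 30 labels/s that is 07:07:16:00, i.e. DF 07:07:16;00.

07:07:16;00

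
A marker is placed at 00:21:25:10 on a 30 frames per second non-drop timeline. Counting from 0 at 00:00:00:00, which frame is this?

frame 38560

Total seconds to the label: (0 × 3600 + 21 × 60 + 25) = 1285.
Frame index = 1285 × 30 + 10 = 38560.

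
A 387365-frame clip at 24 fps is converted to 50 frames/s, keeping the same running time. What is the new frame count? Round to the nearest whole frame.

Frames at target rate = 387365 × (50) / (24) = 9684125/12 ≈ 807010.417.
Nearest whole frame: 807010.

807010 frames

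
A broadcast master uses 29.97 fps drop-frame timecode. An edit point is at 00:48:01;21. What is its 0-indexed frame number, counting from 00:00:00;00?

86363

Complete 10-minute blocks: 4, each 17982 frames → 71928.
Remaining 8 whole minutes in the current block: 1800 + 7 × 1798 = 14386 frames.
Within the current minute: 1 × 30 + 21 − 2 = 49 (labels ;00/;01 skipped at this minute). Total = 71928 + 14386 + 49 = 86363.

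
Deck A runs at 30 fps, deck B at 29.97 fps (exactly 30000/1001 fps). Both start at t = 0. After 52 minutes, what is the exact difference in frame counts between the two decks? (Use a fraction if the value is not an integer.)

7200/77 frames

52 min = 3120 s.
A emits 30 × 3120 = 93600 frames; B emits 30000/1001 × 3120 = 7200000/77.
Difference = 7200/77 frames (≈ 93.5065); B is behind A.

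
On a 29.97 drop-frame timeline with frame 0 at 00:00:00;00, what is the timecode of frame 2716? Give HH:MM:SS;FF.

00:01:30;18

Ten DF minutes hold 17982 frames, so frame 2716 lies in block 0 (frames 0–17981) with 2716 frames into that block.
The block's first minute is 1800 frames and the rest 1798 each; 2716 frames reaches minute 1, so 0 × 18 + 1 × 2 = 2 labels have been skipped so far.
Adding those back, label number 2716 + 2 = 2718 at 30 labels/s is 90 s + 18 f = 0 h 1 min 30 s frame 18, i.e. 00:01:30;18.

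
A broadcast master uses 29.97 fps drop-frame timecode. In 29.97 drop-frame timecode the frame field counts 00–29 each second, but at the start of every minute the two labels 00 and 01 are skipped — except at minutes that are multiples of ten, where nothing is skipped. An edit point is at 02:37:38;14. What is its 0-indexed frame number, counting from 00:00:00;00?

283470

As if non-drop at 30 labels/s: (2 × 3600 + 37 × 60 + 38) × 30 + 14 = 283754.
Minute boundaries passed: 157; those not divisible by 10: 157 − 15 = 142; dropped labels = 2 × 142 = 284.
Actual frame index = 283754 − 284 = 283470.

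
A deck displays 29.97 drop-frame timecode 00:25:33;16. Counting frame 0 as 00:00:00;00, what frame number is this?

45960

Complete 10-minute blocks: 2, each 17982 frames → 35964.
Remaining 5 whole minutes in the current block: 1800 + 4 × 1798 = 8992 frames.
Within the current minute: 33 × 30 + 16 − 2 = 1004 (labels ;00/;01 skipped at this minute). Total = 35964 + 8992 + 1004 = 45960.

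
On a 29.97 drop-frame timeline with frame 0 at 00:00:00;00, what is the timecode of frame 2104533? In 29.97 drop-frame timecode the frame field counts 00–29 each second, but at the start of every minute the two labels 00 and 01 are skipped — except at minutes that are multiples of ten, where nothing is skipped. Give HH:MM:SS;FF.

Ten DF minutes hold 17982 frames, so frame 2104533 lies in block 117 (frames 2103894–2121875) with 639 frames into that block.
The block's first minute is 1800 frames and the rest 1798 each; 639 frames reaches minute 0, so 117 × 18 + 0 × 2 = 2106 labels have been skipped so far.
Adding those back, label number 2104533 + 2106 = 2106639 at 30 labels/s is 70221 s + 9 f = 19 h 30 min 21 s frame 9, i.e. 19:30:21;09.

19:30:21;09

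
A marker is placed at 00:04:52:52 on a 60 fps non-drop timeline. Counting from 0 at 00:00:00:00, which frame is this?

frame 17572

Total seconds to the label: (0 × 3600 + 4 × 60 + 52) = 292.
Frame index = 292 × 60 + 52 = 17572.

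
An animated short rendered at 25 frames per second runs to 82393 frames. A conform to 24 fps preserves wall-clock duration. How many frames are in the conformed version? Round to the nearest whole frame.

Frames at target rate = 82393 × (24) / (25) = 1977432/25 ≈ 79097.280.
Nearest whole frame: 79097.

79097 frames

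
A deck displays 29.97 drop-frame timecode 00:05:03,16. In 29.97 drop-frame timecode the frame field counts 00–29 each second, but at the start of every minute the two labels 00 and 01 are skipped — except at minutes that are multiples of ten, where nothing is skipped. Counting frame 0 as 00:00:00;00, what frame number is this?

9096

Complete 10-minute blocks: 0, each 17982 frames → 0.
Remaining 5 whole minutes in the current block: 1800 + 4 × 1798 = 8992 frames.
Within the current minute: 3 × 30 + 16 − 2 = 104 (labels ;00/;01 skipped at this minute). Total = 0 + 8992 + 104 = 9096.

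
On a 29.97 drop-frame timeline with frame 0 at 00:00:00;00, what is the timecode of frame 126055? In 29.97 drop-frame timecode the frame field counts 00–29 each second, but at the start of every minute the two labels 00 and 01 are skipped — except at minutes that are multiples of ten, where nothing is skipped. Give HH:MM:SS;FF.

01:10:06;01

Ten DF minutes hold 17982 frames, so frame 126055 lies in block 7 (frames 125874–143855) with 181 frames into that block.
The block's first minute is 1800 frames and the rest 1798 each; 181 frames reaches minute 0, so 7 × 18 + 0 × 2 = 126 labels have been skipped so far.
Adding those back, label number 126055 + 126 = 126181 at 30 labels/s is 4206 s + 1 f = 1 h 10 min 6 s frame 1, i.e. 01:10:06;01.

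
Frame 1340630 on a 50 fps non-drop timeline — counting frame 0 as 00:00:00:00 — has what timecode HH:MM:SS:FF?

07:26:52:30

1340630 ÷ 50 = 26812 full seconds, remainder 30 frames.
26812 s = 7 h 26 min 52 s.
Timecode: 07:26:52:30.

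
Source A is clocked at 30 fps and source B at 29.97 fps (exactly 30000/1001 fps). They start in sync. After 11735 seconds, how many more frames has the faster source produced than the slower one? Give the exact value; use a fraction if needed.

A emits 30 × 11735 = 352050 frames; B emits 30000/1001 × 11735 = 352050000/1001.
Difference = 352050/1001 frames (≈ 351.6983); B is behind A.

352050/1001 frames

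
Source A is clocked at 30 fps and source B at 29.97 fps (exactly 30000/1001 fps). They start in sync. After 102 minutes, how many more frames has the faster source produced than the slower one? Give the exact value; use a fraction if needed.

102 min = 6120 s.
A emits 30 × 6120 = 183600 frames; B emits 30000/1001 × 6120 = 183600000/1001.
Difference = 183600/1001 frames (≈ 183.4166); B is behind A.

183600/1001 frames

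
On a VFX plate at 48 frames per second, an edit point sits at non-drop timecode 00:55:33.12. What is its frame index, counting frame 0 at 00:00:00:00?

159996

Total seconds to the label: (0 × 3600 + 55 × 60 + 33) = 3333.
Frame index = 3333 × 48 + 12 = 159996.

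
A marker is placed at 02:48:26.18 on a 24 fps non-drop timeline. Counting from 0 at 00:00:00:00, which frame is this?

242562

Total seconds to the label: (2 × 3600 + 48 × 60 + 26) = 10106.
Frame index = 10106 × 24 + 18 = 242562.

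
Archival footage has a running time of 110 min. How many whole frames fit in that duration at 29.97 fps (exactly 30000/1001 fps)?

110 min = 6600 s.
Frames = 6600 × 30000/1001 = 18000000/91 ≈ 197802.1978.
Complete frames: 197802.

197802 frames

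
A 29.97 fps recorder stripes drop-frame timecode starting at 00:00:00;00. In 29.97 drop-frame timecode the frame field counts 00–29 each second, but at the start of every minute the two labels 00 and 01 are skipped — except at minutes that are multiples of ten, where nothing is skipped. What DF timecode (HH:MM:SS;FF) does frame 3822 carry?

Ten DF minutes hold 17982 frames, so frame 3822 lies in block 0 (frames 0–17981) with 3822 frames into that block.
The block's first minute is 1800 frames and the rest 1798 each; 3822 frames reaches minute 2, so 0 × 18 + 2 × 2 = 4 labels have been skipped so far.
Adding those back, label number 3822 + 4 = 3826 at 30 labels/s is 127 s + 16 f = 0 h 2 min 7 s frame 16, i.e. 00:02:07;16.

00:02:07;16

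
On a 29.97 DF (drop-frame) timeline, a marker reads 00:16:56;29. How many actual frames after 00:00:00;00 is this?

As if non-drop at 30 labels/s: (0 × 3600 + 16 × 60 + 56) × 30 + 29 = 30509.
Minute boundaries passed: 16; those not divisible by 10: 16 − 1 = 15; dropped labels = 2 × 15 = 30.
Actual frame index = 30509 − 30 = 30479.

30479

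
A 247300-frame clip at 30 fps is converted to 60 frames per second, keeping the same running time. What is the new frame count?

494600 frames

Target frames = source frames × (target rate / source rate) = 247300 × (60)/(30) = 247300 × 2 = 494600.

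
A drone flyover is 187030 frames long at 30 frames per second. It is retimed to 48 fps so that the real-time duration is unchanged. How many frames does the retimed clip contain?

Target frames = source frames × (target rate / source rate) = 187030 × (48)/(30) = 187030 × 8/5 = 299248.

299248 frames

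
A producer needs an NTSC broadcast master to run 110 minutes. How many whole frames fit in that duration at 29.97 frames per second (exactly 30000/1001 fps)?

110 min = 6600 s.
Frames = 6600 × 30000/1001 = 18000000/91 ≈ 197802.1978.
Complete frames: 197802.

197802 frames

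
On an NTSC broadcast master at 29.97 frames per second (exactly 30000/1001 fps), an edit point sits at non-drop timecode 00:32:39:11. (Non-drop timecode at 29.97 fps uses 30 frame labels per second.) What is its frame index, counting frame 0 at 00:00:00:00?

frame 58781

Total seconds to the label: (0 × 3600 + 32 × 60 + 39) = 1959.
Frame index = 1959 × 30 + 11 = 58781.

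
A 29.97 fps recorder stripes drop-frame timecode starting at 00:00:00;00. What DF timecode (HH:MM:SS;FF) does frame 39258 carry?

00:21:49;26

Each 10-minute DF block holds 10 × 60 × 30 − 9 × 2 = 17982 frames. 39258 ÷ 17982 → 2 full blocks, remainder 3294.
Within the partial block the first minute is 1800 frames and each further minute 1798, so 1 further minute boundary passed. Total skipped labels = 18 × 2 + 2 × 1 = 38.
Non-drop label index = 39258 + 38 = 39296; at 30 labels/s that is 00:21:49:26, i.e. DF 00:21:49;26.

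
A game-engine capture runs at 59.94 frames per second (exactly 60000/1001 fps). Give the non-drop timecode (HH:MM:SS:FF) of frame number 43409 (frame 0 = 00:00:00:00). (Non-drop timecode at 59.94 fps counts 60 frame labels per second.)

00:12:03:29

43409 ÷ 60 = 723 full seconds, remainder 29 frames.
723 s = 0 h 12 min 3 s.
Timecode: 00:12:03:29.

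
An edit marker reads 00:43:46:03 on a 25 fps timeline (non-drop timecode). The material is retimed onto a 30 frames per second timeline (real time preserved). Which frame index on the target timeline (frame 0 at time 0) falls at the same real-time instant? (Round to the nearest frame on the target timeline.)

Source frame index: (0×3600 + 43×60 + 46) × 25 + 3 = 65653.
Real time: 65653 / (25) = 65653/25 s.
Target frame: (65653/25) × (30) = 393918/5 ≈ 78783.600 → 78784.

frame 78784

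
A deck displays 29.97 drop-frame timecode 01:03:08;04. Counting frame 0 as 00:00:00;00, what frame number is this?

As if non-drop at 30 labels/s: (1 × 3600 + 3 × 60 + 8) × 30 + 4 = 113644.
Minute boundaries passed: 63; those not divisible by 10: 63 − 6 = 57; dropped labels = 2 × 57 = 114.
Actual frame index = 113644 − 114 = 113530.

113530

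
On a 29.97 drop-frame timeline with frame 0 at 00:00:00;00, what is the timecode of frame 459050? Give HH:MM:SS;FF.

04:15:17;00

Ten DF minutes hold 17982 frames, so frame 459050 lies in block 25 (frames 449550–467531) with 9500 frames into that block.
The block's first minute is 1800 frames and the rest 1798 each; 9500 frames reaches minute 5, so 25 × 18 + 5 × 2 = 460 labels have been skipped so far.
Adding those back, label number 459050 + 460 = 459510 at 30 labels/s is 15317 s + 0 f = 4 h 15 min 17 s frame 0, i.e. 04:15:17;00.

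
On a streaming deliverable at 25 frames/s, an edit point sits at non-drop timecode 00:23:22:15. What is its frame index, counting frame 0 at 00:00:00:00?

Total seconds to the label: (0 × 3600 + 23 × 60 + 22) = 1402.
Frame index = 1402 × 25 + 15 = 35065.

35065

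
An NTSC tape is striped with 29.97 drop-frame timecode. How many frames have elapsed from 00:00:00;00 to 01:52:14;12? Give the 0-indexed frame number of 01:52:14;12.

201830

Complete 10-minute blocks: 11, each 17982 frames → 197802.
Remaining 2 whole minutes in the current block: 1800 + 1 × 1798 = 3598 frames.
Within the current minute: 14 × 30 + 12 − 2 = 430 (labels ;00/;01 skipped at this minute). Total = 197802 + 3598 + 430 = 201830.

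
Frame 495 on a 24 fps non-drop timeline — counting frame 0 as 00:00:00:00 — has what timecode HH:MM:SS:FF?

00:00:20:15

495 ÷ 24 = 20 full seconds, remainder 15 frames.
20 s = 0 h 0 min 20 s.
Timecode: 00:00:20:15.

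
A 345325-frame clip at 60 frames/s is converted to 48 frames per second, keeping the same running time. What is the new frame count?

Target frames = source frames × (target rate / source rate) = 345325 × (48)/(60) = 345325 × 4/5 = 276260.

276260 frames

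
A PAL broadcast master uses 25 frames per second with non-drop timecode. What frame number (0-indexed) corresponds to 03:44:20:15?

frame 336515

Total seconds to the label: (3 × 3600 + 44 × 60 + 20) = 13460.
Frame index = 13460 × 25 + 15 = 336515.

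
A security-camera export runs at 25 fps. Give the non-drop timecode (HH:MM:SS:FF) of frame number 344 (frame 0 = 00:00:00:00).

344 ÷ 25 = 13 full seconds, remainder 19 frames.
13 s = 0 h 0 min 13 s.
Timecode: 00:00:13:19.

00:00:13:19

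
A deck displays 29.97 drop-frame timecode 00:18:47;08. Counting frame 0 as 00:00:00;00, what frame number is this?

33784

As if non-drop at 30 labels/s: (0 × 3600 + 18 × 60 + 47) × 30 + 8 = 33818.
Minute boundaries passed: 18; those not divisible by 10: 18 − 1 = 17; dropped labels = 2 × 17 = 34.
Actual frame index = 33818 − 34 = 33784.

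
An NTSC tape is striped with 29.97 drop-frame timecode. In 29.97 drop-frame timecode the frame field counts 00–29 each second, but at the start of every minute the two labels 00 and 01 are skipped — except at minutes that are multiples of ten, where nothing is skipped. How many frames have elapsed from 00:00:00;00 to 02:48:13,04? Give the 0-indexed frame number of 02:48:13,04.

Complete 10-minute blocks: 16, each 17982 frames → 287712.
Remaining 8 whole minutes in the current block: 1800 + 7 × 1798 = 14386 frames.
Within the current minute: 13 × 30 + 4 − 2 = 392 (labels ;00/;01 skipped at this minute). Total = 287712 + 14386 + 392 = 302490.

302490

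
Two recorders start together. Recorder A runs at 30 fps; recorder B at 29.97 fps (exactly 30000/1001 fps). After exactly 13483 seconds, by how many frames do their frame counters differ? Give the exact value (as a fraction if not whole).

404490/1001 frames

A emits 30 × 13483 = 404490 frames; B emits 30000/1001 × 13483 = 404490000/1001.
Difference = 404490/1001 frames (≈ 404.0859); B is behind A.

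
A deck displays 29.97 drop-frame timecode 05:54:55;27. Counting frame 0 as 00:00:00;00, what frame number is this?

Complete 10-minute blocks: 35, each 17982 frames → 629370.
Remaining 4 whole minutes in the current block: 1800 + 3 × 1798 = 7194 frames.
Within the current minute: 55 × 30 + 27 − 2 = 1675 (labels ;00/;01 skipped at this minute). Total = 629370 + 7194 + 1675 = 638239.

638239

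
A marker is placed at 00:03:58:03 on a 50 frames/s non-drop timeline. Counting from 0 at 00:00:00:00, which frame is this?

Total seconds to the label: (0 × 3600 + 3 × 60 + 58) = 238.
Frame index = 238 × 50 + 3 = 11903.

frame 11903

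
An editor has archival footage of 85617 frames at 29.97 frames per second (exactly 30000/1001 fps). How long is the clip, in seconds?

Running time = 85617 / (30000/1001) = 2856.7539 s.

2856.7539 seconds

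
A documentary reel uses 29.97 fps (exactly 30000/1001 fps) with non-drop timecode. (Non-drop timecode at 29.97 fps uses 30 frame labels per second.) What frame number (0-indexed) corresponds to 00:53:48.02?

Total seconds to the label: (0 × 3600 + 53 × 60 + 48) = 3228.
Frame index = 3228 × 30 + 2 = 96842.

96842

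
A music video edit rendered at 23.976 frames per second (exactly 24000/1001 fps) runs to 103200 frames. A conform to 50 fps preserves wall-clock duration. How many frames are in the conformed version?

215215 frames

Target frames = source frames × (target rate / source rate) = 103200 × (50)/(24000/1001) = 103200 × 1001/480 = 215215.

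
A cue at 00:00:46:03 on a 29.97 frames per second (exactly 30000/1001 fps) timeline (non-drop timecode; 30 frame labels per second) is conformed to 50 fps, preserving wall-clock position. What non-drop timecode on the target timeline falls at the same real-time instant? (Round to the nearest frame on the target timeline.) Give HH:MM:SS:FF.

00:00:46:07

Source frame index: (0×3600 + 0×60 + 46) × 30 + 3 = 1383.
Real time: 1383 / (30000/1001) = 461461/10000 s.
Target frame: (461461/10000) × (50) = 461461/200 ≈ 2307.305 → 2307.
At 50 labels/s: frame 2307 → 00:00:46:07.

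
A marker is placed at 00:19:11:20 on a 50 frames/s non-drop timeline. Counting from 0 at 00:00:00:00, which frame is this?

Total seconds to the label: (0 × 3600 + 19 × 60 + 11) = 1151.
Frame index = 1151 × 50 + 20 = 57570.

frame 57570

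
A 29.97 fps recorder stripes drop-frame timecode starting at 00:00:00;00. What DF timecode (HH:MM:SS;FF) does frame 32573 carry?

00:18:06;27

Each 10-minute DF block holds 10 × 60 × 30 − 9 × 2 = 17982 frames. 32573 ÷ 17982 → 1 full block, remainder 14591.
Within the partial block the first minute is 1800 frames and each further minute 1798, so 8 further minute boundaries passed. Total skipped labels = 18 × 1 + 2 × 8 = 34.
Non-drop label index = 32573 + 34 = 32607; at 30 labels/s that is 00:18:06:27, i.e. DF 00:18:06;27.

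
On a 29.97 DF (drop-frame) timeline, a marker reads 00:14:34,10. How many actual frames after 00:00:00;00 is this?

Complete 10-minute blocks: 1, each 17982 frames → 17982.
Remaining 4 whole minutes in the current block: 1800 + 3 × 1798 = 7194 frames.
Within the current minute: 34 × 30 + 10 − 2 = 1028 (labels ;00/;01 skipped at this minute). Total = 17982 + 7194 + 1028 = 26204.

26204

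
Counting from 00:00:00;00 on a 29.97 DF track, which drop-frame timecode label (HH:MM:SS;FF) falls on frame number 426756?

Ten DF minutes hold 17982 frames, so frame 426756 lies in block 23 (frames 413586–431567) with 13170 frames into that block.
The block's first minute is 1800 frames and the rest 1798 each; 13170 frames reaches minute 7, so 23 × 18 + 7 × 2 = 428 labels have been skipped so far.
Adding those back, label number 426756 + 428 = 427184 at 30 labels/s is 14239 s + 14 f = 3 h 57 min 19 s frame 14, i.e. 03:57:19;14.

03:57:19;14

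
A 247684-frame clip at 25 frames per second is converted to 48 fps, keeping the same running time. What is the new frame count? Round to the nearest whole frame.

475553 frames

Frames at target rate = 247684 × (48) / (25) = 11888832/25 ≈ 475553.280.
Nearest whole frame: 475553.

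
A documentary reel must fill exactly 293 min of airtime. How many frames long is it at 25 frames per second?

293 min = 17580 s.
Frames = 17580 × 25 = 439500.

439500 frames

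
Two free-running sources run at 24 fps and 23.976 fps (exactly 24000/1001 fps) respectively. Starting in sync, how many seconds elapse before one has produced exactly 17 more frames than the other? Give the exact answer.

17017/24 seconds

The gap grows by |24000/1001 − 24| = 24/1001 frames per second.
Time for a 17-frame gap: 17 ÷ (24/1001) = 17017/24 s.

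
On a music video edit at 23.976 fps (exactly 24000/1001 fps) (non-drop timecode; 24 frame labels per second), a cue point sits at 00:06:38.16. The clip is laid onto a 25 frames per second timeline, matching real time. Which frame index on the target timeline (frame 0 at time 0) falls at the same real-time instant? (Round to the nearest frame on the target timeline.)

frame 9977

Source frame index: (0×3600 + 6×60 + 38) × 24 + 16 = 9568.
Real time: 9568 / (24000/1001) = 299299/750 s.
Target frame: (299299/750) × (25) = 299299/30 ≈ 9976.633 → 9977.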